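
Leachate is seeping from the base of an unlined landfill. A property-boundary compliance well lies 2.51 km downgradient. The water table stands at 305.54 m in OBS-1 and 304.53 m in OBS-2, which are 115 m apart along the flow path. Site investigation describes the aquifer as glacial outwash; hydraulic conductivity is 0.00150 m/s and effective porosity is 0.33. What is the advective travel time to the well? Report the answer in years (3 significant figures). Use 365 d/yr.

1.99 years

Hydraulic gradient i = (305.54 − 304.53) / 115 = 1.01 / 115 = 0.008783
K = 0.00150 m/s × 86400 s/d = 129.6 m/d
Specific discharge q = 129.6 × 0.008783 = 1.138 m/d
v = Ki/n = 129.6·0.008783/0.33 = 3.449 m/d
L = 2.51 km = 2510 m
t = L / v = 2510 / 3.449 = 727.7 d
   = 727.7 / 365 = 1.99 yr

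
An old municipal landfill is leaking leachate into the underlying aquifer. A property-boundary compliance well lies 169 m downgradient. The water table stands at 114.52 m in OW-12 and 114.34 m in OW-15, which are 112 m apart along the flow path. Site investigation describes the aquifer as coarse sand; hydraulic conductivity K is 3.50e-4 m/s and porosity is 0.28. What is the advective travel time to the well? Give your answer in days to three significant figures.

974 days

Hydraulic gradient i = (114.52 − 114.34) / 112 = 0.18 / 112 = 0.001607
K = 3.50e-4 m/s × 86400 s/d = 30.24 m/d
Darcy flux q = K·i = 30.24 × 0.001607 = 0.04860 m/d
v = Ki/n = 30.24·0.001607/0.28 = 0.1736 m/d
t = L / v = 169 / 0.1736 = 973.7 d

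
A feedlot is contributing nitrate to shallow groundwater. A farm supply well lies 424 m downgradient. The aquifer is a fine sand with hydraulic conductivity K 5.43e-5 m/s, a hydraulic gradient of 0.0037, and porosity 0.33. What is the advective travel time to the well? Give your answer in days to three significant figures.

8060 days

K = 5.43e-5 m/s × 86400 s/d = 4.692 m/d
Darcy flux q = K·i = 4.692 × 0.0037 = 0.01736 m/d
v_s = q/n_e = 0.01736/0.33 = 0.05260 m/d
t = L / v = 424 / 0.05260 = 8061 d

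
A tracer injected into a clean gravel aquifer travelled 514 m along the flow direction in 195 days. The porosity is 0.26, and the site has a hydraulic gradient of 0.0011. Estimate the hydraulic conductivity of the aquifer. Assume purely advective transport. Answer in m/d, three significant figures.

623 m/d

v = L / t = 514 / 195 = 2.636 m/d
K = v · n / i = 2.636 × 0.26 / 0.0011 = 623 m/d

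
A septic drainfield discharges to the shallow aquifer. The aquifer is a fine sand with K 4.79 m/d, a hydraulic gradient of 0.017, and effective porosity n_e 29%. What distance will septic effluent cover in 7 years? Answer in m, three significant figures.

717 m

q = Ki = 4.79 × 0.017 = 0.08143 m/d
Seepage velocity v = q / n = 0.08143 / 0.29 = 0.2808 m/d
T = 7 yr × 365 = 2555 d
L = v × T = 0.2808 × 2555 = 717.4 m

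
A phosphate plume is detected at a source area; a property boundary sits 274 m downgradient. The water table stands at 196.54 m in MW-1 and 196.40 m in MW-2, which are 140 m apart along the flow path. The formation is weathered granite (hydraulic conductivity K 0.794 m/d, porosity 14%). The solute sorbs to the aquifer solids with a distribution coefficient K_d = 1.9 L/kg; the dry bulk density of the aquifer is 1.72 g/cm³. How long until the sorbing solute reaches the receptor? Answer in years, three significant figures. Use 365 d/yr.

3220 years

Hydraulic gradient i = (196.54 − 196.40) / 140 = 0.14 / 140 = 0.001000
Specific discharge q = 0.794 × 0.001000 = 7.940e-4 m/d
Average linear velocity = 7.940e-4 / 0.14 = 0.005671 m/d
Retardation R = 1 + ρ_b·K_d/n = 1 + 1.72×1.9/0.14 = 24.34
Contaminant velocity v_c = v/R = 0.005671/24.34 = 2.330e-4 m/d
t = L/v_c = 274/2.330e-4 = 1.176e6 d
   = 1.176e6/365 = 3220 yr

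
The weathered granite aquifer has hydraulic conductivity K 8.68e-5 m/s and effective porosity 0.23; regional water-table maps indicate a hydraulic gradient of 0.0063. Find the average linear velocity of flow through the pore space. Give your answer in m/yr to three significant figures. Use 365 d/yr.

K = 8.68e-5 m/s × 86400 s/d = 7.500 m/d
q = Ki = 7.500 × 0.0063 = 0.04725 m/d
v_s = q/n_e = 0.04725/0.23 = 0.2054 m/d
   = 0.2054 × 365 = 75.0 m/yr

75.0 m/yr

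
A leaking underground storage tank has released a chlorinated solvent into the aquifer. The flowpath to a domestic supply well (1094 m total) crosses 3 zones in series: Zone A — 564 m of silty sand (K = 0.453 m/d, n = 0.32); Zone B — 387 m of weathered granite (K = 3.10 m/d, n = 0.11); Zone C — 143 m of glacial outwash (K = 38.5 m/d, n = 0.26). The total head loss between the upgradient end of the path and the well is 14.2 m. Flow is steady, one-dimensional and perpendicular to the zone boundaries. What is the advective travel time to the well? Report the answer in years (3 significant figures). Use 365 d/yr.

69.0 years

Steady 1-D flow in series ⇒ the Darcy flux q is identical in every zone and the zone head losses add (resistances L/K in series).
Σ(L/K) = 564/0.453 + 387/3.10 + 143/38.5 = 1245 + 124.8 + 3.714 = 1374 d
q = ΔH / Σ(L/K) = 14.2 / 1374 = 0.01034 m/d (same in every zone)
Zone A: v = q/n = 0.01034/0.32 = 0.03231 m/d → t_A = 564/0.03231 = 17460 d
Zone B: v = q/n = 0.01034/0.11 = 0.09398 m/d → t_B = 387/0.09398 = 4118 d
Zone C: v = q/n = 0.01034/0.26 = 0.03976 m/d → t_C = 143/0.03976 = 3596 d
Total t = 17460 + 4118 + 3596 = 25170 d
   = 25170 / 365 = 69.0 yr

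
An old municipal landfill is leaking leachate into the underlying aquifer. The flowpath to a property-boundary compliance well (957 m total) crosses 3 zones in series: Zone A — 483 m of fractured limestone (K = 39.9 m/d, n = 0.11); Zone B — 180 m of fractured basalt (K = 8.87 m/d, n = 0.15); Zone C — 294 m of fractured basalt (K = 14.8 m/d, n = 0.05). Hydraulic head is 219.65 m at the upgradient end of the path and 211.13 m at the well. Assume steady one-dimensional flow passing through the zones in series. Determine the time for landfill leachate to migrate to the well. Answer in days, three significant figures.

Total head drop ΔH = 219.65 − 211.13 = 8.52 m
Continuity: the same q passes through each zone, so ΔH = q·Σ(L_j/K_j) — the zones act as resistances in series.
Σ(L/K) = 483/39.9 + 180/8.87 + 294/14.8 = 12.11 + 20.29 + 19.86 = 52.26 d
q = ΔH / Σ(L/K) = 8.52 / 52.26 = 0.1630 m/d (same in every zone)
Zone A: v = q/n = 0.1630/0.11 = 1.482 m/d → t_A = 483/1.482 = 325.9 d
Zone B: v = q/n = 0.1630/0.15 = 1.087 m/d → t_B = 180/1.087 = 165.6 d
Zone C: v = q/n = 0.1630/0.05 = 3.260 m/d → t_C = 294/3.260 = 90.17 d
Total t = 325.9 + 165.6 + 90.17 = 581.7 d

582 days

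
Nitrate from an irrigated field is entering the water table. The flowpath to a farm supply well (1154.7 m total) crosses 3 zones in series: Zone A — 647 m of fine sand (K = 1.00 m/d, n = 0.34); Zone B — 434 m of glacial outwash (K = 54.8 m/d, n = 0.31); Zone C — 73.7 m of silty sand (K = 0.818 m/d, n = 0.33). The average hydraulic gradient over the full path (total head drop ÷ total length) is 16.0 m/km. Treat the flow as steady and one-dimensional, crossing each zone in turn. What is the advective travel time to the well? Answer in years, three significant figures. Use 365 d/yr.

Continuity: the same q passes through each zone, so ΔH = q·Σ(L_j/K_j) — the zones act as resistances in series.
Σ(L/K) = 647/1.00 + 434/54.8 + 73.7/0.818 = 647.0 + 7.920 + 90.10 = 745.0 d
K_eq = L_total / Σ(L/K) = 1154.7 / 745.0 = 1.550 m/d
q = K_eq · i = 1.550 × 0.016 = 0.02480 m/d (same in every zone)
Zone A: v = q/n = 0.02480/0.34 = 0.07294 m/d → t_A = 647/0.07294 = 8871 d
Zone B: v = q/n = 0.02480/0.31 = 0.07999 m/d → t_B = 434/0.07999 = 5425 d
Zone C: v = q/n = 0.02480/0.33 = 0.07515 m/d → t_C = 73.7/0.07515 = 980.8 d
Total t = 8871 + 5425 + 980.8 = 15280 d
   = 15280 / 365 = 41.9 yr

41.9 years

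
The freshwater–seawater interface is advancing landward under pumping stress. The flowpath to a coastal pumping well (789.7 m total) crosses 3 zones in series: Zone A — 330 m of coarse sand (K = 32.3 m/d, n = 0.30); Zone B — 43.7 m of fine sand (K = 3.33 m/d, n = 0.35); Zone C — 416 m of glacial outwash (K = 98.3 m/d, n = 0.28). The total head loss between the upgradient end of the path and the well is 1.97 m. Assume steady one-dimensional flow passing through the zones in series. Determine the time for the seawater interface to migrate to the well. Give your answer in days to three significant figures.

3230 days

Continuity: the same q passes through each zone, so ΔH = q·Σ(L_j/K_j) — the zones act as resistances in series.
Σ(L/K) = 330/32.3 + 43.7/3.33 + 416/98.3 = 10.22 + 13.12 + 4.232 = 27.57 d
q = ΔH / Σ(L/K) = 1.97 / 27.57 = 0.07145 m/d (same in every zone)
Zone A: v = q/n = 0.07145/0.30 = 0.2382 m/d → t_A = 330/0.2382 = 1386 d
Zone B: v = q/n = 0.07145/0.35 = 0.2041 m/d → t_B = 43.7/0.2041 = 214.1 d
Zone C: v = q/n = 0.07145/0.28 = 0.2552 m/d → t_C = 416/0.2552 = 1630 d
Total t = 1386 + 214.1 + 1630 = 3230 d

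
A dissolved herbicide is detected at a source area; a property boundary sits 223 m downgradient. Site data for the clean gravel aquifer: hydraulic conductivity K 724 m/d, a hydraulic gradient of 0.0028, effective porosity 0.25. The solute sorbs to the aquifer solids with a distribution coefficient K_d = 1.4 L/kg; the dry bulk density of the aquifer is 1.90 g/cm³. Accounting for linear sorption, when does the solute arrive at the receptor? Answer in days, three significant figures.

Specific discharge q = 724 × 0.0028 = 2.027 m/d
Seepage velocity v = q / n = 2.027 / 0.25 = 8.109 m/d
Retardation R = 1 + ρ_b·K_d/n = 1 + 1.90×1.4/0.25 = 11.64
Contaminant velocity v_c = v/R = 8.109/11.64 = 0.6966 m/d
t = L/v_c = 223/0.6966 = 320.1 d

320 days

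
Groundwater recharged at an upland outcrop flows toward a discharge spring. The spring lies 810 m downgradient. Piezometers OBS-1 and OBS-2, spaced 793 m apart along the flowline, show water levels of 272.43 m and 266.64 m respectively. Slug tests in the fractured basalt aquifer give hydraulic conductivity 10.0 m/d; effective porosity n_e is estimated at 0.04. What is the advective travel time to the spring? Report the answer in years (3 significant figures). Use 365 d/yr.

1.22 years

Hydraulic gradient i = (272.43 − 266.64) / 793 = 5.79 / 793 = 0.007301
Darcy flux q = K·i = 10.0 × 0.007301 = 0.07301 m/d
v = Ki/n = 10.0·0.007301/0.04 = 1.825 m/d
t = L / v = 810 / 1.825 = 443.8 d
   = 443.8 / 365 = 1.22 yr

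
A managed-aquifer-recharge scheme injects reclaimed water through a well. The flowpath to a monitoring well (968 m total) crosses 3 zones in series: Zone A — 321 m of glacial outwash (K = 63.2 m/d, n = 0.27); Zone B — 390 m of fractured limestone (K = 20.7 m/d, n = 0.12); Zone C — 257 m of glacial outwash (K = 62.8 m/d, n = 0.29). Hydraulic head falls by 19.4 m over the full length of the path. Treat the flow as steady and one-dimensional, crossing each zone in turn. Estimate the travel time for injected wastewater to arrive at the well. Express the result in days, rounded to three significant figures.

Continuity: the same q passes through each zone, so ΔH = q·Σ(L_j/K_j) — the zones act as resistances in series.
Σ(L/K) = 321/63.2 + 390/20.7 + 257/62.8 = 5.079 + 18.84 + 4.092 = 28.01 d
q = ΔH / Σ(L/K) = 19.4 / 28.01 = 0.6926 m/d (same in every zone)
Zone A: v = q/n = 0.6926/0.27 = 2.565 m/d → t_A = 321/2.565 = 125.1 d
Zone B: v = q/n = 0.6926/0.12 = 5.771 m/d → t_B = 390/5.771 = 67.58 d
Zone C: v = q/n = 0.6926/0.29 = 2.388 m/d → t_C = 257/2.388 = 107.6 d
Total t = 125.1 + 67.58 + 107.6 = 300.3 d

300 days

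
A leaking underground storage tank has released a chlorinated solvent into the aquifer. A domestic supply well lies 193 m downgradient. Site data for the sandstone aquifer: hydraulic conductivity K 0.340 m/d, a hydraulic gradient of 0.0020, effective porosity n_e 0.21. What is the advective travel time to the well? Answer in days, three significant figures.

59600 days

Darcy flux q = K·i = 0.340 × 0.0020 = 6.800e-4 m/d
Average linear velocity = 6.800e-4 / 0.21 = 0.003238 m/d
t = L / v = 193 / 0.003238 = 59600 d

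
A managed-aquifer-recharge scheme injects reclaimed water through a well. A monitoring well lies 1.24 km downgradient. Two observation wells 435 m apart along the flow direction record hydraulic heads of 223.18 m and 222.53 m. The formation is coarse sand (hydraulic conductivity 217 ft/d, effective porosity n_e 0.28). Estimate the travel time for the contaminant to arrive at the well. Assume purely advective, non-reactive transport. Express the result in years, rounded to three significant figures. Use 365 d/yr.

Hydraulic gradient i = (223.18 − 222.53) / 435 = 0.65 / 435 = 0.001494
K = 217 ft/d × 0.3048 = 66.14 m/d
q = Ki = 66.14 × 0.001494 = 0.09883 m/d
Average linear velocity = 0.09883 / 0.28 = 0.3530 m/d
L = 1.24 km = 1240 m
t = L / v = 1240 / 0.3530 = 3513 d
   = 3513 / 365 = 9.62 yr

9.62 years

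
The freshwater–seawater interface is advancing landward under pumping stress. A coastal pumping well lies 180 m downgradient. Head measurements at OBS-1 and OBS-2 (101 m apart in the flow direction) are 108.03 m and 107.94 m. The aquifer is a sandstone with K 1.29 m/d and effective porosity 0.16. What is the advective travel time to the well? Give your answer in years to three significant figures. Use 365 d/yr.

68.6 years

Hydraulic gradient i = (108.03 − 107.94) / 101 = 0.09 / 101 = 8.911e-4
Specific discharge q = 1.29 × 8.911e-4 = 0.001150 m/d
v_s = q/n_e = 0.001150/0.16 = 0.007184 m/d
t = L / v = 180 / 0.007184 = 25050 d
   = 25050 / 365 = 68.6 yr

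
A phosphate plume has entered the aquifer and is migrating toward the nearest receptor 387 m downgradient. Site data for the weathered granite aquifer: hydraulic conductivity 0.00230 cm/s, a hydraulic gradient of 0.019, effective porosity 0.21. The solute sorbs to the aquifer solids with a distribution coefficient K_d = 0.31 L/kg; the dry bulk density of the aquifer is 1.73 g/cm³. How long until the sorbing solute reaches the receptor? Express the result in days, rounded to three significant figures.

K = 0.00230 cm/s × 864 = 1.987 m/d
Darcy flux q = K·i = 1.987 × 0.019 = 0.03776 m/d
v_s = q/n_e = 0.03776/0.21 = 0.1798 m/d
Retardation R = 1 + ρ_b·K_d/n = 1 + 1.73×0.31/0.21 = 3.554
Contaminant velocity v_c = v/R = 0.1798/3.554 = 0.05059 m/d
t = L/v_c = 387/0.05059 = 7649 d

7650 days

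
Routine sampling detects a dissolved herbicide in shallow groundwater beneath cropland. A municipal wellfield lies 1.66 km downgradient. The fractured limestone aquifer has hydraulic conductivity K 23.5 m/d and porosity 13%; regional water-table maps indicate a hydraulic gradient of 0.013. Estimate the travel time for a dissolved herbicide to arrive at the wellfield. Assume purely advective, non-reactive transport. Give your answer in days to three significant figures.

706 days

q = Ki = 23.5 × 0.013 = 0.3055 m/d
Average linear velocity = 0.3055 / 0.13 = 2.350 m/d
L = 1.66 km = 1660 m
t = L / v = 1660 / 2.350 = 706.4 d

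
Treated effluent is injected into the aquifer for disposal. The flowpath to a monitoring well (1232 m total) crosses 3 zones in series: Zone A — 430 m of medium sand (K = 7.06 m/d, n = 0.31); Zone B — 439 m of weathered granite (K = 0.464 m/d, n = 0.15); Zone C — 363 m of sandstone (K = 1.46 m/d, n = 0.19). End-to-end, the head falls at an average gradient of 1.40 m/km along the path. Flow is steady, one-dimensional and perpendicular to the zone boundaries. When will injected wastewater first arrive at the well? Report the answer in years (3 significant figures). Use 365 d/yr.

Continuity: the same q passes through each zone, so ΔH = q·Σ(L_j/K_j) — the zones act as resistances in series.
Σ(L/K) = 430/7.06 + 439/0.464 + 363/1.46 = 60.91 + 946.1 + 248.6 = 1256 d
K_eq = L_total / Σ(L/K) = 1232 / 1256 = 0.9812 m/d
q = K_eq · i = 0.9812 × 0.0014 = 0.001374 m/d (same in every zone)
Zone A: v = q/n = 0.001374/0.31 = 0.004431 m/d → t_A = 430/0.004431 = 97040 d
Zone B: v = q/n = 0.001374/0.15 = 0.009157 m/d → t_B = 439/0.009157 = 47940 d
Zone C: v = q/n = 0.001374/0.19 = 0.007230 m/d → t_C = 363/0.007230 = 50210 d
Total t = 97040 + 47940 + 50210 = 195200 d
   = 195200 / 365 = 535 yr

535 years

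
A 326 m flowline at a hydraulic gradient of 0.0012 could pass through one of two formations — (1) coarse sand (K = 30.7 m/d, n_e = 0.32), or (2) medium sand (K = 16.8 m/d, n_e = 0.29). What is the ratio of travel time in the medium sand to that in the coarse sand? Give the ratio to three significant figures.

Unit 1 (coarse sand): v = 30.7×0.0012/0.32 = 0.1151 m/d, t = 326/0.1151 = 2832 d
Unit 2 (medium sand): v = 16.8×0.0012/0.29 = 0.06952 m/d, t = 326/0.06952 = 4689 d
t(medium sand) / t(coarse sand) = 4689/2832 = 1.66

1.66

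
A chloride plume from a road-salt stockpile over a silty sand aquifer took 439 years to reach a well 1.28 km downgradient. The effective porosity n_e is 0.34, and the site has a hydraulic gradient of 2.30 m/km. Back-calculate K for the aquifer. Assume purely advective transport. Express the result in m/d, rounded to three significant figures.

1.18 m/d

t = 439 years = 160200 d
L = 1.28 km = 1280 m
v = L / t = 1280 / 160200 = 0.007988 m/d
K = v · n / i = 0.007988 × 0.34 / 0.0023 = 1.18 m/d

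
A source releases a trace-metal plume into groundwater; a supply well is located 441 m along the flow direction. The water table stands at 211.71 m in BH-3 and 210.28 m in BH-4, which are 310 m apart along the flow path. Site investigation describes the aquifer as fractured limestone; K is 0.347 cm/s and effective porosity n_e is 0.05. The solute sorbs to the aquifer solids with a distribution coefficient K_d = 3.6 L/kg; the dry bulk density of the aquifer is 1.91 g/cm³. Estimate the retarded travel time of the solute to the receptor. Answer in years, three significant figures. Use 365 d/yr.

Hydraulic gradient i = (211.71 − 210.28) / 310 = 1.43 / 310 = 0.004613
K = 0.347 cm/s × 864 = 299.8 m/d
q = Ki = 299.8 × 0.004613 = 1.383 m/d
v = Ki/n = 299.8·0.004613/0.05 = 27.66 m/d
Retardation R = 1 + ρ_b·K_d/n = 1 + 1.91×3.6/0.05 = 138.5
Contaminant velocity v_c = v/R = 27.66/138.5 = 0.1997 m/d
t = L/v_c = 441/0.1997 = 2209 d
   = 2209/365 = 6.05 yr

6.05 years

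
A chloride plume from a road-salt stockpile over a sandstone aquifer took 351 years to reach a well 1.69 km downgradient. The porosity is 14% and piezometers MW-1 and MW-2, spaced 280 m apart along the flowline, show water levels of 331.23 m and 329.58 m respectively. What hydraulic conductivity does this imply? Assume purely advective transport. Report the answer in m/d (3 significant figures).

Hydraulic gradient i = (331.23 − 329.58) / 280 = 1.65 / 280 = 0.005893
t = 351 years = 128100 d
L = 1.69 km = 1690 m
v = L / t = 1690 / 128100 = 0.01319 m/d
K = v · n / i = 0.01319 × 0.14 / 0.005893 = 0.313 m/d

0.313 m/d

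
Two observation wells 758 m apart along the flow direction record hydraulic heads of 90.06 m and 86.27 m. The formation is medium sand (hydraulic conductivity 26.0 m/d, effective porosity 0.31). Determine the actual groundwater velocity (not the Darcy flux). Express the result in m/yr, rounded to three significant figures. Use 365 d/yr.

153 m/yr

Hydraulic gradient i = (90.06 − 86.27) / 758 = 3.79 / 758 = 0.005000
Specific discharge q = 26.0 × 0.005000 = 0.1300 m/d
Seepage velocity v = q / n = 0.1300 / 0.31 = 0.4194 m/d
   = 0.4194 × 365 = 153 m/yr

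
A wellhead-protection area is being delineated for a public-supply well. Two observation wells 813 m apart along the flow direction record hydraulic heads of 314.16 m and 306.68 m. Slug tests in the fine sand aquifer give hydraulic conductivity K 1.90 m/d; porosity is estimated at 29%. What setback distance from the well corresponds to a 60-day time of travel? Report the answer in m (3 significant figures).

Hydraulic gradient i = (314.16 − 306.68) / 813 = 7.48 / 813 = 0.009200
Darcy flux q = K·i = 1.90 × 0.009200 = 0.01748 m/d
v_s = q/n_e = 0.01748/0.29 = 0.06028 m/d
L = v × T = 0.06028 × 60 = 3.617 m

3.62 m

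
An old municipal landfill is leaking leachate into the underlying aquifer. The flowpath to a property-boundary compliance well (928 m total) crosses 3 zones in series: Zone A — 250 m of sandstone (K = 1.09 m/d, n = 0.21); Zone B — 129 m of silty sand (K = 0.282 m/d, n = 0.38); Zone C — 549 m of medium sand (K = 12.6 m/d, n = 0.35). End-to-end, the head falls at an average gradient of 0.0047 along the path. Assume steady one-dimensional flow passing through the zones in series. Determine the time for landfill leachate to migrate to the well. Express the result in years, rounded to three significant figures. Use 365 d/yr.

135 years

For zones in series the flux q is common to all zones; the equivalent conductivity is the harmonic (thickness-weighted) mean, K_eq = L_total / Σ(L_j/K_j).
Σ(L/K) = 250/1.09 + 129/0.282 + 549/12.6 = 229.4 + 457.4 + 43.57 = 730.4 d
K_eq = L_total / Σ(L/K) = 928 / 730.4 = 1.271 m/d
q = K_eq · i = 1.271 × 0.0047 = 0.005972 m/d (same in every zone)
Zone A: v = q/n = 0.005972/0.21 = 0.02844 m/d → t_A = 250/0.02844 = 8791 d
Zone B: v = q/n = 0.005972/0.38 = 0.01572 m/d → t_B = 129/0.01572 = 8209 d
Zone C: v = q/n = 0.005972/0.35 = 0.01706 m/d → t_C = 549/0.01706 = 32180 d
Total t = 8791 + 8209 + 32180 = 49180 d
   = 49180 / 365 = 135 yr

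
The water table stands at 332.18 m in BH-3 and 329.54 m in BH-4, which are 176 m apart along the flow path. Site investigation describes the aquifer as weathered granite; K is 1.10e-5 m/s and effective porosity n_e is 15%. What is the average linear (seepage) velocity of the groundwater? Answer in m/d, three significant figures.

Hydraulic gradient i = (332.18 − 329.54) / 176 = 2.64 / 176 = 0.01500
K = 1.10e-5 m/s × 86400 s/d = 0.9504 m/d
Specific discharge q = 0.9504 × 0.01500 = 0.01426 m/d
v_s = q/n_e = 0.01426/0.15 = 0.09504 m/d

0.0950 m/d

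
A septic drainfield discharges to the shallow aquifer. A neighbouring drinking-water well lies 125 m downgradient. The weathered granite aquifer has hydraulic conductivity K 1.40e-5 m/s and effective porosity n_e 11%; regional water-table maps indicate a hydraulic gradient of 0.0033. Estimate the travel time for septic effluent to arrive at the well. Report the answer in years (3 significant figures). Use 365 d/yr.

K = 1.40e-5 m/s × 86400 s/d = 1.210 m/d
Darcy flux q = K·i = 1.210 × 0.0033 = 0.003992 m/d
v_s = q/n_e = 0.003992/0.11 = 0.03629 m/d
t = L / v = 125 / 0.03629 = 3445 d
   = 3445 / 365 = 9.44 yr

9.44 years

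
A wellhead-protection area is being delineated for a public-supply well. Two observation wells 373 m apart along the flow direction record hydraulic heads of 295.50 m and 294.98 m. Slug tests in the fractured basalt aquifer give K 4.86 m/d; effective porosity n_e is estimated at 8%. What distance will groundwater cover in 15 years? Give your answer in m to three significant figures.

464 m

Hydraulic gradient i = (295.50 − 294.98) / 373 = 0.52 / 373 = 0.001394
Darcy flux q = K·i = 4.86 × 0.001394 = 0.006775 m/d
Seepage velocity v = q / n = 0.006775 / 0.08 = 0.08469 m/d
T = 15 yr × 365 = 5475 d
L = v × T = 0.08469 × 5475 = 463.7 m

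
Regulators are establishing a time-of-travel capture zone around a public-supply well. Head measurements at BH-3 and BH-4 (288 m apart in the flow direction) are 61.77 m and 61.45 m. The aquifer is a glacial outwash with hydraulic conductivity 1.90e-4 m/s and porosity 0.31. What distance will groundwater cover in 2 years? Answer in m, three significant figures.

Hydraulic gradient i = (61.77 − 61.45) / 288 = 0.32 / 288 = 0.001111
K = 1.90e-4 m/s × 86400 s/d = 16.42 m/d
Specific discharge q = 16.42 × 0.001111 = 0.01824 m/d
v_s = q/n_e = 0.01824/0.31 = 0.05884 m/d
T = 2 yr × 365 = 730 d
L = v × T = 0.05884 × 730 = 42.95 m

43.0 m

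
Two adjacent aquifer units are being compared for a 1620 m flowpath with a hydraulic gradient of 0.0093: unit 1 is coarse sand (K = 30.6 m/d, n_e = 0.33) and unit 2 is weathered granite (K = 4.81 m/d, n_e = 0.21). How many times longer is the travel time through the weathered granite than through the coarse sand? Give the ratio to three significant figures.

4.05

Unit 1 (coarse sand): v = 30.6×0.0093/0.33 = 0.8624 m/d, t = 1620/0.8624 = 1879 d
Unit 2 (weathered granite): v = 4.81×0.0093/0.21 = 0.2130 m/d, t = 1620/0.2130 = 7605 d
t(weathered granite) / t(coarse sand) = 7605/1879 = 4.05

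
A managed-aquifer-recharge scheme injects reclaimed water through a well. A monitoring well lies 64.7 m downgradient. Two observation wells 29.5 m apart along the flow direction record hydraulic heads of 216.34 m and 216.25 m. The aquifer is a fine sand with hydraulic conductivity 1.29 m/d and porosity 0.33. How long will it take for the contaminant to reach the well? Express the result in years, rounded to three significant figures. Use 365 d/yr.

14.9 years

Hydraulic gradient i = (216.34 − 216.25) / 29.5 = 0.09 / 29.5 = 0.003051
q = Ki = 1.29 × 0.003051 = 0.003936 m/d
v = Ki/n = 1.29·0.003051/0.33 = 0.01193 m/d
t = L / v = 64.7 / 0.01193 = 5425 d
   = 5425 / 365 = 14.9 yr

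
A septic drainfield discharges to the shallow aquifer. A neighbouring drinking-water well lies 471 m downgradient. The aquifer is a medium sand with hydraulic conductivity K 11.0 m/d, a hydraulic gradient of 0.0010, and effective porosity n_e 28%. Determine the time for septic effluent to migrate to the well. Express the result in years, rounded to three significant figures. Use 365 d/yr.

32.8 years

Specific discharge q = 11.0 × 0.0010 = 0.01100 m/d
v = Ki/n = 11.0·0.0010/0.28 = 0.03929 m/d
t = L / v = 471 / 0.03929 = 11990 d
   = 11990 / 365 = 32.8 yr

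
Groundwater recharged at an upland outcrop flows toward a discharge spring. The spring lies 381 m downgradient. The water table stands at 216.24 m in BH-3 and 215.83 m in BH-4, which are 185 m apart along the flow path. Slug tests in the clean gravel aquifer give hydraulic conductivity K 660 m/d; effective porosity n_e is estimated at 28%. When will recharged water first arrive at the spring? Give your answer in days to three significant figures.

72.9 days

Hydraulic gradient i = (216.24 − 215.83) / 185 = 0.41 / 185 = 0.002216
q = Ki = 660 × 0.002216 = 1.463 m/d
v = Ki/n = 660·0.002216/0.28 = 5.224 m/d
t = L / v = 381 / 5.224 = 72.93 d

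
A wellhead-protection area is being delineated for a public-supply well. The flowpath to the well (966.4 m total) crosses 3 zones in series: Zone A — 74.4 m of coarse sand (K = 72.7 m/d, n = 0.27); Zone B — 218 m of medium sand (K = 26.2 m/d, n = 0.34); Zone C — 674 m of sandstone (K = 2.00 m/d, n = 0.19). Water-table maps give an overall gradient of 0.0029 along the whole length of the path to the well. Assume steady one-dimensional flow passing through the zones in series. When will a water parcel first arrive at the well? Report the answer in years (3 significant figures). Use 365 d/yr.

75.3 years

For zones in series the flux q is common to all zones; the equivalent conductivity is the harmonic (thickness-weighted) mean, K_eq = L_total / Σ(L_j/K_j).
Σ(L/K) = 74.4/72.7 + 218/26.2 + 674/2.00 = 1.023 + 8.321 + 337.0 = 346.3 d
K_eq = L_total / Σ(L/K) = 966.4 / 346.3 = 2.790 m/d
q = K_eq · i = 2.790 × 0.0029 = 0.008092 m/d (same in every zone)
Zone A: v = q/n = 0.008092/0.27 = 0.02997 m/d → t_A = 74.4/0.02997 = 2483 d
Zone B: v = q/n = 0.008092/0.34 = 0.02380 m/d → t_B = 218/0.02380 = 9160 d
Zone C: v = q/n = 0.008092/0.19 = 0.04259 m/d → t_C = 674/0.04259 = 15830 d
Total t = 2483 + 9160 + 15830 = 27470 d
   = 27470 / 365 = 75.3 yr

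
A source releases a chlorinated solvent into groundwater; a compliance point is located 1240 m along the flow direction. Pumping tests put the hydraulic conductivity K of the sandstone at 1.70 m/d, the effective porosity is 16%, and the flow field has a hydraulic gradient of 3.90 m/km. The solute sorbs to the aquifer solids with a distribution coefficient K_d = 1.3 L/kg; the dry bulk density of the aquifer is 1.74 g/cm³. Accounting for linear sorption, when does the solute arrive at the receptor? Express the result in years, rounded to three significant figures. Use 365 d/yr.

1240 years

Darcy flux q = K·i = 1.70 × 0.0039 = 0.006630 m/d
Average linear velocity = 0.006630 / 0.16 = 0.04144 m/d
Retardation R = 1 + ρ_b·K_d/n = 1 + 1.74×1.3/0.16 = 15.14
Contaminant velocity v_c = v/R = 0.04144/15.14 = 0.002737 m/d
t = L/v_c = 1240/0.002737 = 453000 d
   = 453000/365 = 1240 yr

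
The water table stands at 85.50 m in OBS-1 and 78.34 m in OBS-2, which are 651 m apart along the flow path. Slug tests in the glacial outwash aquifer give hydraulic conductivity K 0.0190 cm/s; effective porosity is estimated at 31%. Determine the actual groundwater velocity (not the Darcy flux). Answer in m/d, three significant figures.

0.582 m/d

Hydraulic gradient i = (85.50 − 78.34) / 651 = 7.16 / 651 = 0.01100
K = 0.0190 cm/s × 864 = 16.42 m/d
Darcy flux q = K·i = 16.42 × 0.01100 = 0.1806 m/d
v = Ki/n = 16.42·0.01100/0.31 = 0.5824 m/d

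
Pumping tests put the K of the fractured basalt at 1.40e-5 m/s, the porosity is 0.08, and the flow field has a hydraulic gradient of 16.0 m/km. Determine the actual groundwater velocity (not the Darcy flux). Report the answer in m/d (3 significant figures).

K = 1.40e-5 m/s × 86400 s/d = 1.210 m/d
Specific discharge q = 1.210 × 0.016 = 0.01935 m/d
Average linear velocity = 0.01935 / 0.08 = 0.2419 m/d

0.242 m/d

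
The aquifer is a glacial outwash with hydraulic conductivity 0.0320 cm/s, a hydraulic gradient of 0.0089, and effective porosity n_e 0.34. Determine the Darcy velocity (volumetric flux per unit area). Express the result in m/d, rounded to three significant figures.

K = 0.0320 cm/s × 864 = 27.65 m/d
Specific discharge q = 27.65 × 0.0089 = 0.2461 m/d

0.246 m/d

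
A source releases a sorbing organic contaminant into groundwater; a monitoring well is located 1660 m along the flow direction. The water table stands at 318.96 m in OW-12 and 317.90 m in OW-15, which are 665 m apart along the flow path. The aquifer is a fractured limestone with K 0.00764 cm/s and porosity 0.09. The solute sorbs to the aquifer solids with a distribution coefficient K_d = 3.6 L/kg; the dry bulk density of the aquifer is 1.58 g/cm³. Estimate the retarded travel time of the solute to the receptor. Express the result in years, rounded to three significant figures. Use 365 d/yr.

2500 years

Hydraulic gradient i = (318.96 − 317.90) / 665 = 1.06 / 665 = 0.001594
K = 0.00764 cm/s × 864 = 6.601 m/d
q = Ki = 6.601 × 0.001594 = 0.01052 m/d
Seepage velocity v = q / n = 0.01052 / 0.09 = 0.1169 m/d
Retardation R = 1 + ρ_b·K_d/n = 1 + 1.58×3.6/0.09 = 64.20
Contaminant velocity v_c = v/R = 0.1169/64.20 = 0.001821 m/d
t = L/v_c = 1660/0.001821 = 911600 d
   = 911600/365 = 2500 yr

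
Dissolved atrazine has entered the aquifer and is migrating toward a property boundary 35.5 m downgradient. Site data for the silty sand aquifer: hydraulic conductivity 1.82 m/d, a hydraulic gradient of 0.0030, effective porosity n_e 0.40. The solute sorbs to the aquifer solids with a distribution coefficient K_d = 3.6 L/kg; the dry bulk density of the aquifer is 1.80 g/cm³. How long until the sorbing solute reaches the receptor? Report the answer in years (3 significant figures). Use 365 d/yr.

Darcy flux q = K·i = 1.82 × 0.0030 = 0.005460 m/d
Seepage velocity v = q / n = 0.005460 / 0.40 = 0.01365 m/d
Retardation R = 1 + ρ_b·K_d/n = 1 + 1.80×3.6/0.40 = 17.20
Contaminant velocity v_c = v/R = 0.01365/17.20 = 7.936e-4 m/d
t = L/v_c = 35.5/7.936e-4 = 44730 d
   = 44730/365 = 123 yr

123 years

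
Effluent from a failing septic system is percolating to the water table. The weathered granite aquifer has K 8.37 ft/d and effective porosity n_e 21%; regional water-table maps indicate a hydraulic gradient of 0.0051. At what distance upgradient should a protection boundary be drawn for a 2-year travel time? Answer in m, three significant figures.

K = 8.37 ft/d × 0.3048 = 2.551 m/d
Specific discharge q = 2.551 × 0.0051 = 0.01301 m/d
Average linear velocity = 0.01301 / 0.21 = 0.06196 m/d
T = 2 yr × 365 = 730 d
L = v × T = 0.06196 × 730 = 45.23 m

45.2 m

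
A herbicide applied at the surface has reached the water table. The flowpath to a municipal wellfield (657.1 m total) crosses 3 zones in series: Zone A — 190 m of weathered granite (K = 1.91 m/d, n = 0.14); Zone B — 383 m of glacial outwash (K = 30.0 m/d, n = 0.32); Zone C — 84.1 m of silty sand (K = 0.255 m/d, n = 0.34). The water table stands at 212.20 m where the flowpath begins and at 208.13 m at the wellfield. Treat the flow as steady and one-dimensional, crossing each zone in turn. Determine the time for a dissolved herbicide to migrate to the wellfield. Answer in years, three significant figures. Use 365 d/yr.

52.9 years

Total head drop ΔH = 212.20 − 208.13 = 4.07 m
Steady 1-D flow in series ⇒ the Darcy flux q is identical in every zone and the zone head losses add (resistances L/K in series).
Σ(L/K) = 190/1.91 + 383/30.0 + 84.1/0.255 = 99.48 + 12.77 + 329.8 = 442.0 d
q = ΔH / Σ(L/K) = 4.07 / 442.0 = 0.009207 m/d (same in every zone)
Zone A: v = q/n = 0.009207/0.14 = 0.06577 m/d → t_A = 190/0.06577 = 2889 d
Zone B: v = q/n = 0.009207/0.32 = 0.02877 m/d → t_B = 383/0.02877 = 13310 d
Zone C: v = q/n = 0.009207/0.34 = 0.02708 m/d → t_C = 84.1/0.02708 = 3106 d
Total t = 2889 + 13310 + 3106 = 19310 d
   = 19310 / 365 = 52.9 yr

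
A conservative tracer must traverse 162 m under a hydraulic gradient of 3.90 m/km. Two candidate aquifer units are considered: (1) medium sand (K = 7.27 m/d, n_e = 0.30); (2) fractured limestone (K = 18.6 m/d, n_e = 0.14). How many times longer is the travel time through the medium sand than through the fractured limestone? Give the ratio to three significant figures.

5.48

Unit 1 (medium sand): v = 7.27×0.0039/0.30 = 0.09451 m/d, t = 162/0.09451 = 1714 d
Unit 2 (fractured limestone): v = 18.6×0.0039/0.14 = 0.5181 m/d, t = 162/0.5181 = 312.7 d
t(medium sand) / t(fractured limestone) = 1714/312.7 = 5.48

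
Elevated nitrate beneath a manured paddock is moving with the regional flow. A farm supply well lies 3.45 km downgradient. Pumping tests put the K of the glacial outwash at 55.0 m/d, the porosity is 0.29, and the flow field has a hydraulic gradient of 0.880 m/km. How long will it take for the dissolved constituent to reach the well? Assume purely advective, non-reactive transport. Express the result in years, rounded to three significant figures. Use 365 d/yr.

q = Ki = 55.0 × 8.8e-4 = 0.04840 m/d
v_s = q/n_e = 0.04840/0.29 = 0.1669 m/d
L = 3.45 km = 3450 m
t = L / v = 3450 / 0.1669 = 20670 d
   = 20670 / 365 = 56.6 yr

56.6 years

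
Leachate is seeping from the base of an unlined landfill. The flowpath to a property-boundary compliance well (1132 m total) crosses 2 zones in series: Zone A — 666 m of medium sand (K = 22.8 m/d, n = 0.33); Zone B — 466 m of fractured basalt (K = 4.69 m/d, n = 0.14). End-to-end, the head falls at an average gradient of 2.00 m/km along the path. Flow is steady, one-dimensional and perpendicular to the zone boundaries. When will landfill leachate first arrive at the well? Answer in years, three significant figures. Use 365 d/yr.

Continuity: the same q passes through each zone, so ΔH = q·Σ(L_j/K_j) — the zones act as resistances in series.
Σ(L/K) = 666/22.8 + 466/4.69 = 29.21 + 99.36 = 128.6 d
K_eq = L_total / Σ(L/K) = 1132 / 128.6 = 8.804 m/d
q = K_eq · i = 8.804 × 0.0020 = 0.01761 m/d (same in every zone)
Zone A: v = q/n = 0.01761/0.33 = 0.05336 m/d → t_A = 666/0.05336 = 12480 d
Zone B: v = q/n = 0.01761/0.14 = 0.1258 m/d → t_B = 466/0.1258 = 3705 d
Total t = 12480 + 3705 = 16190 d
   = 16190 / 365 = 44.3 yr

44.3 years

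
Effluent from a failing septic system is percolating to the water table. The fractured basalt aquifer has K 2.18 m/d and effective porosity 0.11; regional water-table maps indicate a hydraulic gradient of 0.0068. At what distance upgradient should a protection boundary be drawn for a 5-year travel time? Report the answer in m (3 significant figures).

q = Ki = 2.18 × 0.0068 = 0.01482 m/d
v_s = q/n_e = 0.01482/0.11 = 0.1348 m/d
T = 5 yr × 365 = 1825 d
L = v × T = 0.1348 × 1825 = 245.9 m

246 m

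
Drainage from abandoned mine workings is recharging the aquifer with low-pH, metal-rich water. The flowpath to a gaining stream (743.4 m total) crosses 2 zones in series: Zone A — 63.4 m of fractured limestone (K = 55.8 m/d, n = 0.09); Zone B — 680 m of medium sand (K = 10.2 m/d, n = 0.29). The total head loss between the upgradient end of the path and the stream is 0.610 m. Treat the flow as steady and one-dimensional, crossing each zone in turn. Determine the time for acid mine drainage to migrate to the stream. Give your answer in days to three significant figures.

22600 days

Steady 1-D flow in series ⇒ the Darcy flux q is identical in every zone and the zone head losses add (resistances L/K in series).
Σ(L/K) = 63.4/55.8 + 680/10.2 = 1.136 + 66.67 = 67.80 d
q = ΔH / Σ(L/K) = 0.610 / 67.80 = 0.008997 m/d (same in every zone)
Zone A: v = q/n = 0.008997/0.09 = 0.09996 m/d → t_A = 63.4/0.09996 = 634.2 d
Zone B: v = q/n = 0.008997/0.29 = 0.03102 m/d → t_B = 680/0.03102 = 21920 d
Total t = 634.2 + 21920 = 22550 d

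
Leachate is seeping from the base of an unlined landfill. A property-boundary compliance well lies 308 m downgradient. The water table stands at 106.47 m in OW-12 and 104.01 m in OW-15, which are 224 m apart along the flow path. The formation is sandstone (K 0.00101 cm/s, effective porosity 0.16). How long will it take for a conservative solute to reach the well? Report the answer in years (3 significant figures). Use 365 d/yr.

14.1 years

Hydraulic gradient i = (106.47 − 104.01) / 224 = 2.46 / 224 = 0.01098
K = 0.00101 cm/s × 864 = 0.8726 m/d
Darcy flux q = K·i = 0.8726 × 0.01098 = 0.009583 m/d
v = Ki/n = 0.8726·0.01098/0.16 = 0.05990 m/d
t = L / v = 308 / 0.05990 = 5142 d
   = 5142 / 365 = 14.1 yr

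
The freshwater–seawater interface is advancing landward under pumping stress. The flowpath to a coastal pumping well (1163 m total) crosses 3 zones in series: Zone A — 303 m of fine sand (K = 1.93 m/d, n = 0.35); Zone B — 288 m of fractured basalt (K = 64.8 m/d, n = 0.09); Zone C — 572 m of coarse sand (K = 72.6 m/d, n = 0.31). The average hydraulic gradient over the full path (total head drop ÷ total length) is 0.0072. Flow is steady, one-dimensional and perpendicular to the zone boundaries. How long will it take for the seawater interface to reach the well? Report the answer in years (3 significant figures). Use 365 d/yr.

Continuity: the same q passes through each zone, so ΔH = q·Σ(L_j/K_j) — the zones act as resistances in series.
Σ(L/K) = 303/1.93 + 288/64.8 + 572/72.6 = 157.0 + 4.444 + 7.879 = 169.3 d
K_eq = L_total / Σ(L/K) = 1163 / 169.3 = 6.869 m/d
q = K_eq · i = 6.869 × 0.0072 = 0.04945 m/d (same in every zone)
Zone A: v = q/n = 0.04945/0.35 = 0.1413 m/d → t_A = 303/0.1413 = 2144 d
Zone B: v = q/n = 0.04945/0.09 = 0.5495 m/d → t_B = 288/0.5495 = 524.1 d
Zone C: v = q/n = 0.04945/0.31 = 0.1595 m/d → t_C = 572/0.1595 = 3585 d
Total t = 2144 + 524.1 + 3585 = 6254 d
   = 6254 / 365 = 17.1 yr

17.1 years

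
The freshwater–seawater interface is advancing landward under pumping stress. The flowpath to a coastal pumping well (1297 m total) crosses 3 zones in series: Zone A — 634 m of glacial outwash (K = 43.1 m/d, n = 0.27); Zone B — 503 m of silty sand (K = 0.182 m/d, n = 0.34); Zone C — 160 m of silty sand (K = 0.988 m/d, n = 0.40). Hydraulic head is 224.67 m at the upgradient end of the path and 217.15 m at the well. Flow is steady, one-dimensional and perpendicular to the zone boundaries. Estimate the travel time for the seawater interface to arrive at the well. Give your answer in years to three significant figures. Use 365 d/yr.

Total head drop ΔH = 224.67 − 217.15 = 7.52 m
Steady 1-D flow in series ⇒ the Darcy flux q is identical in every zone and the zone head losses add (resistances L/K in series).
Σ(L/K) = 634/43.1 + 503/0.182 + 160/0.988 = 14.71 + 2764 + 161.9 = 2940 d
q = ΔH / Σ(L/K) = 7.52 / 2940 = 0.002557 m/d (same in every zone)
Zone A: v = q/n = 0.002557/0.27 = 0.009472 m/d → t_A = 634/0.009472 = 66930 d
Zone B: v = q/n = 0.002557/0.34 = 0.007522 m/d → t_B = 503/0.007522 = 66870 d
Zone C: v = q/n = 0.002557/0.40 = 0.006394 m/d → t_C = 160/0.006394 = 25020 d
Total t = 66930 + 66870 + 25020 = 158800 d
   = 158800 / 365 = 435 yr

435 years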